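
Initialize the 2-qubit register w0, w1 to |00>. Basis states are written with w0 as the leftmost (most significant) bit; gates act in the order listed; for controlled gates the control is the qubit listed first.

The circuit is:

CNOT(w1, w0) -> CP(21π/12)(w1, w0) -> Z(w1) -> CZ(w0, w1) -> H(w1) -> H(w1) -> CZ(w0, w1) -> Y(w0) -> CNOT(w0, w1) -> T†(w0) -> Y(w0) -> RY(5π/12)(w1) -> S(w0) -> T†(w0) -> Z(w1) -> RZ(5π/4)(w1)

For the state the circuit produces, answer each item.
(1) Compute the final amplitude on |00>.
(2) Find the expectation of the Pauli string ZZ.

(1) The amplitude on |00> is (-sqrt(2 - sqrt(2))/4 + sqrt(3*sqrt(2) + 6)/4)*exp(I*pi/8). Key observation: steps 4-7 multiply out to the identity, so the circuit reduces to the remaining gates.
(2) The expectation value of ZZ is -sqrt(6)/4 + sqrt(2)/4.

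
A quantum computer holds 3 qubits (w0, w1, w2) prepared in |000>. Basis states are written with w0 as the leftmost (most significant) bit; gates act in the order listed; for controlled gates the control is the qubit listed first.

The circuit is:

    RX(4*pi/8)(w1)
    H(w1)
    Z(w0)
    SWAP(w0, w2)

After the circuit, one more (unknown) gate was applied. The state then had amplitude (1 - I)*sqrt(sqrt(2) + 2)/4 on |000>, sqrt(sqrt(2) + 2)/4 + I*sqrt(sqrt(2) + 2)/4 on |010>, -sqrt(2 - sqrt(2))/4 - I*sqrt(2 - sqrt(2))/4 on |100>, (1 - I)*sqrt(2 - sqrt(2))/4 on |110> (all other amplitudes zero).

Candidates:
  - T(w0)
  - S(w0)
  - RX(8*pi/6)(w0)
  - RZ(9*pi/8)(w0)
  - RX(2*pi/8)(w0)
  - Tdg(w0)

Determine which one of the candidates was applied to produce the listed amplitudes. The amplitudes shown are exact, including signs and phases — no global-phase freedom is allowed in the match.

It was RX(2*pi/8)(w0) that produced the state shown.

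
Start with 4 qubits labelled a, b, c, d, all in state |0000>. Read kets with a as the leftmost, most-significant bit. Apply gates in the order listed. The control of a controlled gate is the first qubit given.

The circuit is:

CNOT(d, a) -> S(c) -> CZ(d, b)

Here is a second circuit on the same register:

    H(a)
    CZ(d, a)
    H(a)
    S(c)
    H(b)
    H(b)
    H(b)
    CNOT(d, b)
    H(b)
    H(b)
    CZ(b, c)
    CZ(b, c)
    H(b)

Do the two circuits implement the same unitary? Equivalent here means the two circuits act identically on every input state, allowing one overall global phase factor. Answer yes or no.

Yes, they are equivalent — the unitaries differ by at most a global phase.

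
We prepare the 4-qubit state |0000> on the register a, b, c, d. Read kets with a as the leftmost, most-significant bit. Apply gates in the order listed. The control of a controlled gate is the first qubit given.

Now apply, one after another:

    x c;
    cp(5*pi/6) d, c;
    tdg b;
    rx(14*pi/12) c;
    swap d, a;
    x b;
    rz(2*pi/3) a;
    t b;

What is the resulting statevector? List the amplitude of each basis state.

The resulting statevector has amplitude (-sqrt(6) - sqrt(2))*exp(5*I*pi/12)/4 on |0100>, (-sqrt(2) + sqrt(6))*exp(11*I*pi/12)/4 on |0110>, and 0 on every other basis state.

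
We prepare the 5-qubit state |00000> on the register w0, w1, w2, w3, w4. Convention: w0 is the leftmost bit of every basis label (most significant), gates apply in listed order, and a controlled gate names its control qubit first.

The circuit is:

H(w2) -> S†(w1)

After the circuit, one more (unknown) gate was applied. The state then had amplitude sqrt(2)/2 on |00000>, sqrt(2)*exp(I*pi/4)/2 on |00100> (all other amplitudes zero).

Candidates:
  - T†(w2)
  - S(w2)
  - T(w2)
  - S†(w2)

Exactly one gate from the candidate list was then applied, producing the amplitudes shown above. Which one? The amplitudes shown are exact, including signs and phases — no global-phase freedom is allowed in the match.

The unique candidate consistent with the amplitudes is T(w2).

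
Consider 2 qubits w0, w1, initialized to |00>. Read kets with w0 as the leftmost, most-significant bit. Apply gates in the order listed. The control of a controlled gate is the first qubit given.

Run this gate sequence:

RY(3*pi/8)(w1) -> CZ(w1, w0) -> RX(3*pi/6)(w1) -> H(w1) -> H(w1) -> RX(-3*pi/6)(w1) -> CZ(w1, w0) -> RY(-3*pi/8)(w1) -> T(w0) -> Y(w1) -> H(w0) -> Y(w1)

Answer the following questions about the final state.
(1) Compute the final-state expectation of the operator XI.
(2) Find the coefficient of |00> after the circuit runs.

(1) In the final state, XI has expectation 1.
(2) The final state's coefficient on |00> equals sqrt(2)/2.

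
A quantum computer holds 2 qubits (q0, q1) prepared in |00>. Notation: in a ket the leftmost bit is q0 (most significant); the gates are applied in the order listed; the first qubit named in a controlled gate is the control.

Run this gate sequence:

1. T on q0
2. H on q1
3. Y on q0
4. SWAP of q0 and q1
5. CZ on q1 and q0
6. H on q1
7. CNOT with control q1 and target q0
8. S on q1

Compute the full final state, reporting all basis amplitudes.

The final amplitudes are I/2 on |00>, -1/2 on |01>, -I/2 on |10>, 1/2 on |11>.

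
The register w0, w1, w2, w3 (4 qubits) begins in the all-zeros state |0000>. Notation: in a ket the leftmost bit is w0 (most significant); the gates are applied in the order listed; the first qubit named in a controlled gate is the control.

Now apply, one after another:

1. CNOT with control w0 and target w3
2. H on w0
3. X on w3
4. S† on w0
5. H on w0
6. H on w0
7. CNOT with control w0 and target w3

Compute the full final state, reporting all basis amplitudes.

The resulting statevector has amplitude sqrt(2)/2 on |0001>, -sqrt(2)*I/2 on |1000>, and 0 on every other basis state.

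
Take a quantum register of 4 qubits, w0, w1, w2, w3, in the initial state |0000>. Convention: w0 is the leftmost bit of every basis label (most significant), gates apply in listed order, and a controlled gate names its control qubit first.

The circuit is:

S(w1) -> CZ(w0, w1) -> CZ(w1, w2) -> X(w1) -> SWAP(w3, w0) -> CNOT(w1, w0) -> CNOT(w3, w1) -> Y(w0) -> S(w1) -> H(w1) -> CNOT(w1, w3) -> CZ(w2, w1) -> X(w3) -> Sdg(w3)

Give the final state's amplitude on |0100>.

The amplitude on |0100> is -sqrt(2)/2.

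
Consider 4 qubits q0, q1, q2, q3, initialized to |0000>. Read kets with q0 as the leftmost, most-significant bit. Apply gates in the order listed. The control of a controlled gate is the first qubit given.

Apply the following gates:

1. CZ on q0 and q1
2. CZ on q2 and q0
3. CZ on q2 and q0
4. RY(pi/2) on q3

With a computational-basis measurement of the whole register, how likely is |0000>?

Outcome |0000> occurs with probability 1/2. Key observation: gates 2-3 undo each other exactly, leaving only the rest of the circuit to track.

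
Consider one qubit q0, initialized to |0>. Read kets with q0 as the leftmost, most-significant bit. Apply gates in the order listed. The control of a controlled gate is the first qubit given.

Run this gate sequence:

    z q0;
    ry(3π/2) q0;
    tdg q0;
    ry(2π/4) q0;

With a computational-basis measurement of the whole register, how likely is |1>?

Outcome |1> occurs with probability 1/2 - sqrt(2)/4.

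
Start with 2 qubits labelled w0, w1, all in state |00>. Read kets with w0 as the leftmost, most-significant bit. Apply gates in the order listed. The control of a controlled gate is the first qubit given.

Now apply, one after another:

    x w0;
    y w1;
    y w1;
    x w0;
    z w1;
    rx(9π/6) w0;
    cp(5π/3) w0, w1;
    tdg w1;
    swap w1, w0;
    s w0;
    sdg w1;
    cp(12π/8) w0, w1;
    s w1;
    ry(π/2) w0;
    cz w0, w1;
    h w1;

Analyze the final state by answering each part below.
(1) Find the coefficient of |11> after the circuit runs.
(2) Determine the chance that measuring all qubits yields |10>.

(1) |11> carries amplitude sqrt(2)*(-1 - I)/4 in the final state.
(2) The probability of measuring |10> is 1/4.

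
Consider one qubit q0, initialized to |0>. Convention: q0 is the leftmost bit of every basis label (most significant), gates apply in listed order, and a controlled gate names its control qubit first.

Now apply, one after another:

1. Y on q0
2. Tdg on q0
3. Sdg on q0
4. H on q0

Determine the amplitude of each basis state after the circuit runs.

The final amplitudes are -sqrt(2)*exp(3*I*pi/4)/2 on |0>, sqrt(2)*exp(3*I*pi/4)/2 on |1>.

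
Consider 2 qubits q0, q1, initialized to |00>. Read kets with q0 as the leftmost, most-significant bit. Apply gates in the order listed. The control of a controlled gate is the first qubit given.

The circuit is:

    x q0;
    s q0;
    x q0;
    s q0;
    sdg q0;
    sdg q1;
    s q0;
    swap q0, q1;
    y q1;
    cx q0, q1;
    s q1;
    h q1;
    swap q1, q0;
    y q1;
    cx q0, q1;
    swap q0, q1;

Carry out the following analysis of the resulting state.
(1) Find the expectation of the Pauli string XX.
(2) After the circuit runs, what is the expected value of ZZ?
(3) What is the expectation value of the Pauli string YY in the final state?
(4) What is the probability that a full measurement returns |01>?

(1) The observable XX averages to -1. Key observation: steps 4-5 multiply out to the identity, so the circuit reduces to the remaining gates.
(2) The observable ZZ averages to -1.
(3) The observable YY averages to -1.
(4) Outcome |01> occurs with probability 1/2.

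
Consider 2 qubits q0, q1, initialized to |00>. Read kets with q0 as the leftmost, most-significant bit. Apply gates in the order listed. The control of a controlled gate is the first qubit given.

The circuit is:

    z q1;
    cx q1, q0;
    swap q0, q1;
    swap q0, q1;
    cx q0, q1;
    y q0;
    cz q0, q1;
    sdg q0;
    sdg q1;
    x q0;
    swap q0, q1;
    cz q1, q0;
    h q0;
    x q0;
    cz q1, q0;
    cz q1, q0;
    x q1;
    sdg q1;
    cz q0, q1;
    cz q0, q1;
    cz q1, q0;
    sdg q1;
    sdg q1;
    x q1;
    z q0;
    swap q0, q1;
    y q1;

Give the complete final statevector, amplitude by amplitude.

The final amplitudes are sqrt(2)/2 on |00>, -sqrt(2)/2 on |01>, 0 on |10>, 0 on |11>. Key observation: the block from step 3 through step 4 cancels to the identity and can be dropped.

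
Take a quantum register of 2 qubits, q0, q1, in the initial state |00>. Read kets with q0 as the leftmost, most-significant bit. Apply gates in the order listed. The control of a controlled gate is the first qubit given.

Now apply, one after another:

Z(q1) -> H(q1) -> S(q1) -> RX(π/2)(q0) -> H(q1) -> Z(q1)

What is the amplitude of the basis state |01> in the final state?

The amplitude on |01> is sqrt(2)*(-1 + I)/4.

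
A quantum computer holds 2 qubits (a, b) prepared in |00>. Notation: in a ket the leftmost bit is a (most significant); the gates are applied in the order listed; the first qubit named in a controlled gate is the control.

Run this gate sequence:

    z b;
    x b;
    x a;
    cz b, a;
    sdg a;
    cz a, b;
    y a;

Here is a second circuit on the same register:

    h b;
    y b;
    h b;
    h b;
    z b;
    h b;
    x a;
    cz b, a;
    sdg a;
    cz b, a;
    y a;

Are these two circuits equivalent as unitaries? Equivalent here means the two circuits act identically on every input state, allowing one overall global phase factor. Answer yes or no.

No — the two circuits implement different unitaries, even allowing a global phase.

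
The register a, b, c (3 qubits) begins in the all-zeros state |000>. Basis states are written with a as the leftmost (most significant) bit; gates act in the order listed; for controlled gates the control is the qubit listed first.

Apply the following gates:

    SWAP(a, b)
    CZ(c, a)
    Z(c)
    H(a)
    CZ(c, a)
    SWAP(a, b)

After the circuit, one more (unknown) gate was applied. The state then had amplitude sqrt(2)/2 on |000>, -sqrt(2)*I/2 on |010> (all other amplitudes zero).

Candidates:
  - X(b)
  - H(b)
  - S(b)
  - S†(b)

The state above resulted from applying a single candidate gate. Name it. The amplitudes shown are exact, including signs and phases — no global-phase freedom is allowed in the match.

The applied gate was S†(b).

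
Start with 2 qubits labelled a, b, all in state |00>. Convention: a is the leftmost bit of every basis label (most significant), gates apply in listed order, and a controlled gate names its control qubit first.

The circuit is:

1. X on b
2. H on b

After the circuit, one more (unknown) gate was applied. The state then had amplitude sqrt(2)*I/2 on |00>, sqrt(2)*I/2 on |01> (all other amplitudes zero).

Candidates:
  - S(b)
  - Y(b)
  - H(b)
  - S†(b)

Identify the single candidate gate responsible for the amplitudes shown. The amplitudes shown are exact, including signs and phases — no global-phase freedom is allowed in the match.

The unique candidate consistent with the amplitudes is Y(b).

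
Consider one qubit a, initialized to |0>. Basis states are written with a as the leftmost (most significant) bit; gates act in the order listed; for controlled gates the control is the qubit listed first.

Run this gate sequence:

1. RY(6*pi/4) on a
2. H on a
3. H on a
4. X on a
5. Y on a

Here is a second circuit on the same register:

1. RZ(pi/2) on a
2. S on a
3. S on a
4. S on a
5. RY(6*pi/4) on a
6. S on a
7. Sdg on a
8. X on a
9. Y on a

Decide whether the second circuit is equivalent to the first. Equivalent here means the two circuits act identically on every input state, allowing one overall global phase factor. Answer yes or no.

Yes — the two circuits implement the same unitary up to a global phase.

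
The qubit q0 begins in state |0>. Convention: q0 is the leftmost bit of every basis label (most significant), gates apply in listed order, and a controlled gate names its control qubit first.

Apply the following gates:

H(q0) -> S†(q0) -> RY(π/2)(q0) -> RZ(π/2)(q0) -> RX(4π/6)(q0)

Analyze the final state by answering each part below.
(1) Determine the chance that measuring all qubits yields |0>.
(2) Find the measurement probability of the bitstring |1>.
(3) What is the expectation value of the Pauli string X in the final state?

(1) The probability of measuring |0> is 1/2.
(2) The probability of measuring |1> is 1/2.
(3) The expectation value of X is 1.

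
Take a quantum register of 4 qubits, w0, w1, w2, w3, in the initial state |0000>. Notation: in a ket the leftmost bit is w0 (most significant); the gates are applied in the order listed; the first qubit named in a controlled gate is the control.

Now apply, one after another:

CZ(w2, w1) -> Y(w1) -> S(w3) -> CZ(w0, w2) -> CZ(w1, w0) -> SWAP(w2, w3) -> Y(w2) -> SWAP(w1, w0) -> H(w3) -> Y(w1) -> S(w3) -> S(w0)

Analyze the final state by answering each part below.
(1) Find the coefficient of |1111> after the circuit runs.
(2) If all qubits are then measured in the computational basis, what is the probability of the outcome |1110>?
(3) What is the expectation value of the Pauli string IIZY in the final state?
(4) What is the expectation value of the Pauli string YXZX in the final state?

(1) The amplitude on |1111> is sqrt(2)*I/2.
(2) Outcome |1110> occurs with probability 1/2.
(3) In the final state, IIZY has expectation -1.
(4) In the final state, YXZX has expectation 0.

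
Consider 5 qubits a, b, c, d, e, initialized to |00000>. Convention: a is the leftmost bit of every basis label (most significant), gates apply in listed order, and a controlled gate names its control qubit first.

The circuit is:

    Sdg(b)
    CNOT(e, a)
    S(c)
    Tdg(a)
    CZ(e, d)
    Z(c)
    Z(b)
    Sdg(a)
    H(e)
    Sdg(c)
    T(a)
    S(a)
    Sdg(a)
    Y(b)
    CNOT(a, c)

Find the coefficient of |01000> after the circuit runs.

The final state's coefficient on |01000> equals sqrt(2)*I/2. Key observation: gates 12-13 undo each other exactly, leaving only the rest of the circuit to track.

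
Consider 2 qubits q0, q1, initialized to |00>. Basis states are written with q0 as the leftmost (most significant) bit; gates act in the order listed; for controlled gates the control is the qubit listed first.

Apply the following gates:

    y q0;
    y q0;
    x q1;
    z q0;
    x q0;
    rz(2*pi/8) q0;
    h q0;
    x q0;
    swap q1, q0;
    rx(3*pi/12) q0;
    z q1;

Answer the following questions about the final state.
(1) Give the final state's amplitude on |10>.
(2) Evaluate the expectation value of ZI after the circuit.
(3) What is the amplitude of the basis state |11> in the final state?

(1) The final state's coefficient on |10> equals -sqrt(2*sqrt(2) + 4)*exp(I*pi/8)/4.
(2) The expectation value of ZI is -sqrt(2)/2.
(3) |11> carries amplitude -sqrt(2*sqrt(2) + 4)*exp(I*pi/8)/4 in the final state.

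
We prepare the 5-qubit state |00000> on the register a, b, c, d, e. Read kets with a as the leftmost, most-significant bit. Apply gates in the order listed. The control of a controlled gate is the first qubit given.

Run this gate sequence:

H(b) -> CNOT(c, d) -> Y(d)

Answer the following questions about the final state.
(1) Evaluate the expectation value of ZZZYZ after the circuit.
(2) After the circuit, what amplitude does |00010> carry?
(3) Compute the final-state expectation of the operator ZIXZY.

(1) The expectation value of ZZZYZ is 0.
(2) |00010> carries amplitude sqrt(2)*I/2 in the final state.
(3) The observable ZIXZY averages to 0.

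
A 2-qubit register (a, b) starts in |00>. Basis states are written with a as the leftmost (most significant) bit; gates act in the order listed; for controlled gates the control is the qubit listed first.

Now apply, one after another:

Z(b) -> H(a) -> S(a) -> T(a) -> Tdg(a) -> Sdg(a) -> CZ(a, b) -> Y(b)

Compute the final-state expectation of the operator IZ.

The expectation value of IZ is -1. Key observation: gates 3-6 undo each other exactly, leaving only the rest of the circuit to track.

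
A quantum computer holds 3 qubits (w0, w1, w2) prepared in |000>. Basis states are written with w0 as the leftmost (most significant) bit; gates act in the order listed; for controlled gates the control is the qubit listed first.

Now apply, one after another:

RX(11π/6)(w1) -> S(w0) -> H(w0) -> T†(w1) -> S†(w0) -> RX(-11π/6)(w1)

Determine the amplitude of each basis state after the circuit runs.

After the circuit, the state carries amplitude (-2*sqrt(2) + sqrt(6) - (sqrt(6) + 2*sqrt(2))*exp(I*pi/4))*exp(3*I*pi/4)/8 on |000>, 0 on |001>, sqrt(2)*(-I + exp(I*pi/4))/8 on |010>, 0 on |011>, -sqrt(2)*I/4 - sqrt(6)*I/8 - sqrt(2)*exp(I*pi/4)/4 + sqrt(6)*exp(I*pi/4)/8 on |100>, 0 on |101>, sqrt(2)*(-1 - exp(3*I*pi/4))/8 on |110>, 0 on |111>.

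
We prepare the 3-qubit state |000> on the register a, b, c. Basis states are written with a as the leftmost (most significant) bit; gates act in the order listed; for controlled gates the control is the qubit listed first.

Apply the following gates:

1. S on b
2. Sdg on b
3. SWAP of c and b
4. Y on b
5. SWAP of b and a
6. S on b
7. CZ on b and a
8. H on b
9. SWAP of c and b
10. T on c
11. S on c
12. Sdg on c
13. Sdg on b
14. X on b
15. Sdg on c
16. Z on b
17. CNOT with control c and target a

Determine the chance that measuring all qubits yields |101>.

A full measurement returns |101> with probability 0.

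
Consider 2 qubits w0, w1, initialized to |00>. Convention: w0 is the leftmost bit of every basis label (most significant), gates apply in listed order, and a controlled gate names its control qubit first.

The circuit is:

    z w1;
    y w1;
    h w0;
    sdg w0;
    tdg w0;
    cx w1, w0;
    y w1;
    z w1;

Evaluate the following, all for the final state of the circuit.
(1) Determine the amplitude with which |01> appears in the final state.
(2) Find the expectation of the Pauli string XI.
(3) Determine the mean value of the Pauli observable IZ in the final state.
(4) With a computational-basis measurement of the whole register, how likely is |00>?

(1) The final state's coefficient on |01> equals 0.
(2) The observable XI averages to -sqrt(2)/2.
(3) The expectation value of IZ is 1.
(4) A full measurement returns |00> with probability 1/2.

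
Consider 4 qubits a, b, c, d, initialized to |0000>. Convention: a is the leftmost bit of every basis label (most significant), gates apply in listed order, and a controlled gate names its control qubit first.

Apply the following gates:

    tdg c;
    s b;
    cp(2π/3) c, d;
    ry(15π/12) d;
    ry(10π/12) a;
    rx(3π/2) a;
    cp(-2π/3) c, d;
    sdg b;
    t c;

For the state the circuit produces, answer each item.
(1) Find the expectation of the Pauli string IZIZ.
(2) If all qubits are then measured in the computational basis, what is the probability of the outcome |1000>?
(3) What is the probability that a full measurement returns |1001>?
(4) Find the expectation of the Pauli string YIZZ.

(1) The expectation value of IZIZ is -sqrt(2)/2.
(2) The probability of measuring |1000> is 1/4 - sqrt(2)/8.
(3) The probability of measuring |1001> is sqrt(2)/8 + 1/4.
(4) In the final state, YIZZ has expectation sqrt(6)/4.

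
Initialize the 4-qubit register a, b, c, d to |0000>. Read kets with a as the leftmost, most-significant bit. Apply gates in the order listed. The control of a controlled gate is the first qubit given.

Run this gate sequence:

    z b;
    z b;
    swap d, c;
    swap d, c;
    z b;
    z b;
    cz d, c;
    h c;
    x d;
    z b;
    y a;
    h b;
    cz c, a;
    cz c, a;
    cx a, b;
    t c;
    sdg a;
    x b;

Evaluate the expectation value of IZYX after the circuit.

In the final state, IZYX has expectation 0. Key observation: steps 1-6 multiply out to the identity, so the circuit reduces to the remaining gates.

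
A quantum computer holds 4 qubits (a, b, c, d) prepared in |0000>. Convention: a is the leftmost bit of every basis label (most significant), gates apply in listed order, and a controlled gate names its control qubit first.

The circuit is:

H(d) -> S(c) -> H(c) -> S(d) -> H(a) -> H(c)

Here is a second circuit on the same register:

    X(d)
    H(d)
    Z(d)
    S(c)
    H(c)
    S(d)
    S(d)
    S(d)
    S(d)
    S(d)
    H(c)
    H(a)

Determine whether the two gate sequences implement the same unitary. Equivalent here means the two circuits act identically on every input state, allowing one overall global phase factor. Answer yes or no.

Yes, they are equivalent — the unitaries differ by at most a global phase.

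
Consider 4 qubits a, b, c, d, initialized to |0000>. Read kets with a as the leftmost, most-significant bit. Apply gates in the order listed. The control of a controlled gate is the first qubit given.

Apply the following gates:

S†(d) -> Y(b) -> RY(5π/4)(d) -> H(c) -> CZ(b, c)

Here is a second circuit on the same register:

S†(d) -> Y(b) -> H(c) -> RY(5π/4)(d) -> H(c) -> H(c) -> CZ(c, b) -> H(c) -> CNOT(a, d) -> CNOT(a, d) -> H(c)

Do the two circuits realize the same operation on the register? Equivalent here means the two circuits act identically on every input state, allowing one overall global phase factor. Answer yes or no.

Yes: on every input state the two circuits agree up to one overall phase factor.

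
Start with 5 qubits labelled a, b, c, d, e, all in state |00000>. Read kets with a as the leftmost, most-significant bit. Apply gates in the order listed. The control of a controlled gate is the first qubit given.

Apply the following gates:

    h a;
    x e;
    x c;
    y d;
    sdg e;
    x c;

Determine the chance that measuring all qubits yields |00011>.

Outcome |00011> occurs with probability 1/2.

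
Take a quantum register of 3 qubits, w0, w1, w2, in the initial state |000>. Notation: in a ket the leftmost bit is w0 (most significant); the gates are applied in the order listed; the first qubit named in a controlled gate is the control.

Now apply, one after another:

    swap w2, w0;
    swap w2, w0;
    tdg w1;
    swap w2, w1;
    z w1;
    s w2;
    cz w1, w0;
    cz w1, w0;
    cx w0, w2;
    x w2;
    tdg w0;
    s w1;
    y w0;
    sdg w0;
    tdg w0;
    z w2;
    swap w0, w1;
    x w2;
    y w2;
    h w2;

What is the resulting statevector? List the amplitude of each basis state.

The final amplitudes are -sqrt(2)*exp(I*pi/4)/2 on |010>, sqrt(2)*exp(I*pi/4)/2 on |011>, and 0 on every other basis state.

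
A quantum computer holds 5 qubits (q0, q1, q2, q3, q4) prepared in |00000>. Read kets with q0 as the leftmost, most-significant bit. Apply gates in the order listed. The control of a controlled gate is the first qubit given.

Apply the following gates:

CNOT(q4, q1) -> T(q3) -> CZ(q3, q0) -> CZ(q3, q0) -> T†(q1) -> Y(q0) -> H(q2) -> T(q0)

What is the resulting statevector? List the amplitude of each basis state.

After the circuit, the state carries amplitude sqrt(2)*exp(3*I*pi/4)/2 on |10000>, sqrt(2)*exp(3*I*pi/4)/2 on |10100>, and 0 on every other basis state. Key observation: steps 3-4 multiply out to the identity, so the circuit reduces to the remaining gates.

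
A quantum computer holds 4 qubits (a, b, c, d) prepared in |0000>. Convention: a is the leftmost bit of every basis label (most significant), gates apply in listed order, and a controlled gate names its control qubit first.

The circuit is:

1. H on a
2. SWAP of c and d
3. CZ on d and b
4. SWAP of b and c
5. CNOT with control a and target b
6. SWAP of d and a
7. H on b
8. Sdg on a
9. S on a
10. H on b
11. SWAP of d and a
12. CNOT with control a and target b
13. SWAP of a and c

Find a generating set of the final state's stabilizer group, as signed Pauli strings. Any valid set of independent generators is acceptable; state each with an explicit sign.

The final state is stabilized by the group generated by +IIXI, +ZIII, +IZII, +IIIZ; other independent generating sets are equally valid. Key observation: gates 5-12 undo each other exactly, leaving only the rest of the circuit to track.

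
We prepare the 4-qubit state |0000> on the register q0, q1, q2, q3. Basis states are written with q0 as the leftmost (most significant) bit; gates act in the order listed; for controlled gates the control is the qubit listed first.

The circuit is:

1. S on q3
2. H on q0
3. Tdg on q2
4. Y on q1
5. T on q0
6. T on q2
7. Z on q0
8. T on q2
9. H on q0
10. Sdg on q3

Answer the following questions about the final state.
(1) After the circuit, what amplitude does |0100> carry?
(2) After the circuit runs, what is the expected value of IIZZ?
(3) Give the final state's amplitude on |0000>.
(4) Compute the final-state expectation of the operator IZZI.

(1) The amplitude on |0100> is -exp(3*I*pi/4)/2 + I/2.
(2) In the final state, IIZZ has expectation 1.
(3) |0000> carries amplitude 0 in the final state.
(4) The expectation value of IZZI is -1.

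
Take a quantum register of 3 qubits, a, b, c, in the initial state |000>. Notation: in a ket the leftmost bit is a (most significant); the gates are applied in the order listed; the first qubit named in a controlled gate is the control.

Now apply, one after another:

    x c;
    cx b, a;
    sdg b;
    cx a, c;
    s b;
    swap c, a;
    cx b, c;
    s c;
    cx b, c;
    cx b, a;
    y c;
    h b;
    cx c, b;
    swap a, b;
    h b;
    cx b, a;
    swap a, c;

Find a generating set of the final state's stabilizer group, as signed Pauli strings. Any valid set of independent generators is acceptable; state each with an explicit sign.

The final state is stabilized by the group generated by -IXI, +IIX, -ZII; other independent generating sets are equally valid.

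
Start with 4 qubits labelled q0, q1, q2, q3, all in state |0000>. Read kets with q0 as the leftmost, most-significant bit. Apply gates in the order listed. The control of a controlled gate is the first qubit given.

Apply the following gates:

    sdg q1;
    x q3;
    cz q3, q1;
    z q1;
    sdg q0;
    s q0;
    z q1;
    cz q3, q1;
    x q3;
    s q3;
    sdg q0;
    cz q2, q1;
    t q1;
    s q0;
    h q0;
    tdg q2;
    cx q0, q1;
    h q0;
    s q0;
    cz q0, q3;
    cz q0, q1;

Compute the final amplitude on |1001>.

|1001> carries amplitude 0 in the final state.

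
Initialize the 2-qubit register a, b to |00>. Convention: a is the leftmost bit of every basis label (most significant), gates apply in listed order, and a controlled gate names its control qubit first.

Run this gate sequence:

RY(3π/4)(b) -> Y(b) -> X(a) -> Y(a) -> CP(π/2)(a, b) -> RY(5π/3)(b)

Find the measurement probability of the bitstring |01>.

The probability of measuring |01> is -sqrt(2)/8 + sqrt(6)/8 + 1/2.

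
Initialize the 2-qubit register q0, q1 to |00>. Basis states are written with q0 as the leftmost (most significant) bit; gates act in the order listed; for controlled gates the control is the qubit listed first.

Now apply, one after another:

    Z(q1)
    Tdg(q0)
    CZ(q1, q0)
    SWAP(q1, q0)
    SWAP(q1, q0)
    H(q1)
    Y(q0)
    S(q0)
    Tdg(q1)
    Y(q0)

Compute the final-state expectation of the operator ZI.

The expectation value of ZI is 1. Key observation: gates 4-5 undo each other exactly, leaving only the rest of the circuit to track.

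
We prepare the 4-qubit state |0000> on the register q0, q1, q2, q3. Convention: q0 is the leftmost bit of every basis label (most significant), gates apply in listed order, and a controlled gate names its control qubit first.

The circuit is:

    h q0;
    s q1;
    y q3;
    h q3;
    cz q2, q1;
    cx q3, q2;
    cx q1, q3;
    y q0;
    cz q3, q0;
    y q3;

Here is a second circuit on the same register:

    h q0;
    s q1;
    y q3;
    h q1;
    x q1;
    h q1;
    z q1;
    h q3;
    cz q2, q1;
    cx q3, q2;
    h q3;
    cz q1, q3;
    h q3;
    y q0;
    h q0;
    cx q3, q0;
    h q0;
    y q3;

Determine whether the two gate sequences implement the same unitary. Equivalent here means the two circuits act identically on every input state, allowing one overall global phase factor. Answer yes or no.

Yes — the two circuits implement the same unitary up to a global phase.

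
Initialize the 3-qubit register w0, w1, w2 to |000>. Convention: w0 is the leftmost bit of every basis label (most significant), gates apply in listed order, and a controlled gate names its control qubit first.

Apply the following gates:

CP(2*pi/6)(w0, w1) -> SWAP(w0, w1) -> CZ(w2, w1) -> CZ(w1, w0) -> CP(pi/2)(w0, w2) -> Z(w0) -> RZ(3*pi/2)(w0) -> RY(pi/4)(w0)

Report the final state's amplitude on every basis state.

The final amplitudes are -sqrt(sqrt(2) + 2)*exp(I*pi/4)/2 on |000>, -sqrt(2 - sqrt(2))*exp(I*pi/4)/2 on |100>, and 0 on every other basis state.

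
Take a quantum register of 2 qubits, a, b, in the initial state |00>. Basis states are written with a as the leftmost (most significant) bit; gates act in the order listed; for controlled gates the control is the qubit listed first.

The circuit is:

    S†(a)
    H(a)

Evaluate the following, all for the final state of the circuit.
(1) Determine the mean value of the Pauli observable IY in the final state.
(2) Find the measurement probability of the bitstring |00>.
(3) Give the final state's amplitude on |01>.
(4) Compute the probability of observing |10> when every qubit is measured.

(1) The expectation value of IY is 0.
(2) The probability of measuring |00> is 1/2.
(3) The amplitude on |01> is 0.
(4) Outcome |10> occurs with probability 1/2.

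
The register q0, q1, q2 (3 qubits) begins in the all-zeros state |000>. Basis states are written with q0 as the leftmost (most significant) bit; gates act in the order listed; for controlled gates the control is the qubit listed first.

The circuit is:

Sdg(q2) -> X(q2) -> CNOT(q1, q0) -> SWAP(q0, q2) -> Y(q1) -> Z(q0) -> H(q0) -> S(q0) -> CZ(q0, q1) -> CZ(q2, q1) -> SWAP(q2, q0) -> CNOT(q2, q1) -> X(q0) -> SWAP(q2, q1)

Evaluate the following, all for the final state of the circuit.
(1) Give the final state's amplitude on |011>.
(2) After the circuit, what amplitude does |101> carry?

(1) |011> carries amplitude 0 in the final state.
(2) |101> carries amplitude -sqrt(2)*I/2 in the final state.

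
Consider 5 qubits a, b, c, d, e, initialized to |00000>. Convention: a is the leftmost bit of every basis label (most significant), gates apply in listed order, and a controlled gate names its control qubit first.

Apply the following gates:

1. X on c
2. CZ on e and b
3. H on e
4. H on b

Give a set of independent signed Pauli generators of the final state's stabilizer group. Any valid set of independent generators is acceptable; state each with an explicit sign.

The final state is stabilized by the group generated by +IXIII, +IIIIX, +ZIIII, -IIZII, +IIIZI; other independent generating sets are equally valid.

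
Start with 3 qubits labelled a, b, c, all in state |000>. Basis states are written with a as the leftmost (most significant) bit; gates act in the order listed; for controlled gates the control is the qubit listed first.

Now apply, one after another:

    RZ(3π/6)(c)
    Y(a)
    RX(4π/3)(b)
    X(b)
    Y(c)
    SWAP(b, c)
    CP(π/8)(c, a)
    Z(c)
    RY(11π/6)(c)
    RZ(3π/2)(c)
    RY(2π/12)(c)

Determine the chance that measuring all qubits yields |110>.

The probability of measuring |110> is -sqrt(3*sqrt(2) + 6)/16 - 3*sqrt(2 - sqrt(2))/32 + 11/16.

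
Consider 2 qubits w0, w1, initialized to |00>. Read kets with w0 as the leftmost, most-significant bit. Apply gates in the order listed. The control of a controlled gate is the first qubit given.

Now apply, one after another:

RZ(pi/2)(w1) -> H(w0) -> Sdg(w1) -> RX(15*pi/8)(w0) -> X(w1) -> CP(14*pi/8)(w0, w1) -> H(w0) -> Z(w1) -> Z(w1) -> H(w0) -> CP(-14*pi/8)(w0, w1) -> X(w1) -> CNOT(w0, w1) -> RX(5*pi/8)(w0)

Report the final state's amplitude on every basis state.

The final amplitudes are -sqrt(2)*I*exp(-I*pi/4)*sin(pi/16)*cos(5*pi/16)/2 - sqrt(2)*exp(-I*pi/4)*cos(pi/16)*cos(5*pi/16)/2 on |00>, sqrt(2)*I*exp(I*pi/4)*sin(pi/16)*sin(5*pi/16)/2 + sqrt(2)*exp(I*pi/4)*sin(5*pi/16)*cos(pi/16)/2 on |01>, -sqrt(2)*exp(-I*pi/4)*sin(pi/16)*sin(5*pi/16)/2 + sqrt(2)*I*exp(-I*pi/4)*sin(5*pi/16)*cos(pi/16)/2 on |10>, -sqrt(2)*exp(I*pi/4)*sin(pi/16)*cos(5*pi/16)/2 + sqrt(2)*I*exp(I*pi/4)*cos(pi/16)*cos(5*pi/16)/2 on |11>. Key observation: gates 5-12 undo each other exactly, leaving only the rest of the circuit to track.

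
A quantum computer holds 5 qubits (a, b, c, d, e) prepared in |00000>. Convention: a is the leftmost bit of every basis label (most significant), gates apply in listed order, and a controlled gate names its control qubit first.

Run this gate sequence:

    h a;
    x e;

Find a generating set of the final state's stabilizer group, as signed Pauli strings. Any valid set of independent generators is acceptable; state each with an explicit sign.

The final state is stabilized by the group generated by +XIIII, +IZIII, +IIZII, +IIIZI, -IIIIZ; other independent generating sets are equally valid.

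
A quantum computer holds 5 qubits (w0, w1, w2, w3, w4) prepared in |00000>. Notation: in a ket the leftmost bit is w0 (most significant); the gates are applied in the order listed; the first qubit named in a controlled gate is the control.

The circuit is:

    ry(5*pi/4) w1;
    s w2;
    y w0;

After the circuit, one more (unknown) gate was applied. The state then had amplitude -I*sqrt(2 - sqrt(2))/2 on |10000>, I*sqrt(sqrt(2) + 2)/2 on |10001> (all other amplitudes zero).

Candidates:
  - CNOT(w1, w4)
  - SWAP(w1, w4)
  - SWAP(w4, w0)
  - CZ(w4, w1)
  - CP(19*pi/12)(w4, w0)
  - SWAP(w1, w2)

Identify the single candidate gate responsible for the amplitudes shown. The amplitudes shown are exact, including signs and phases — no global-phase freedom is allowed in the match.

The applied gate was SWAP(w1, w4).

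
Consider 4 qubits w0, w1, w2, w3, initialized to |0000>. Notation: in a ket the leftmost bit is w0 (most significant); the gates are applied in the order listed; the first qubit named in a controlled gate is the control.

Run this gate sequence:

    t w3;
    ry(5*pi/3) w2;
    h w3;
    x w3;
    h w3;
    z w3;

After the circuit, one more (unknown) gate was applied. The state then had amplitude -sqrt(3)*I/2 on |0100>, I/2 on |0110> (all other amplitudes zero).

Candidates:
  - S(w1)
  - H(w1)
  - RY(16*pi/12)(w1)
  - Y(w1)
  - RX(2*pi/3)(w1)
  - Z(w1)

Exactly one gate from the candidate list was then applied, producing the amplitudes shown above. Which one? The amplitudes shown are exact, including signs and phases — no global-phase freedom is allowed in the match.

The unique candidate consistent with the amplitudes is Y(w1). Key observation: gates 3-6 undo each other exactly, leaving only the rest of the circuit to track.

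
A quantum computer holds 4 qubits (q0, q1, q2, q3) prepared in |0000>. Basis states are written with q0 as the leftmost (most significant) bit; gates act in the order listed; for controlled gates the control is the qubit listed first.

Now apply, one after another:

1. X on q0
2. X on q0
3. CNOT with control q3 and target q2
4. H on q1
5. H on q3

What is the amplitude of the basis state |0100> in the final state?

The final state's coefficient on |0100> equals 1/2. Key observation: steps 1-2 multiply out to the identity, so the circuit reduces to the remaining gates.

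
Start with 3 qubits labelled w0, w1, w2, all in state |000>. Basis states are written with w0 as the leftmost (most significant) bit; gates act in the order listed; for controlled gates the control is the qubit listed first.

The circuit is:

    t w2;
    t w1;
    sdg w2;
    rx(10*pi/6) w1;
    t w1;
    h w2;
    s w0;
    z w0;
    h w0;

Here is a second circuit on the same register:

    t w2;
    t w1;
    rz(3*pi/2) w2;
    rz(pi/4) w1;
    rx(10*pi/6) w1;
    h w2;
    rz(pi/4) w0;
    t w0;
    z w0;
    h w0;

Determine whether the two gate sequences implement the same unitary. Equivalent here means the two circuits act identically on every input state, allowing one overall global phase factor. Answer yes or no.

No: there is an input state on which the two circuits produce genuinely different outputs (not merely differing by a phase).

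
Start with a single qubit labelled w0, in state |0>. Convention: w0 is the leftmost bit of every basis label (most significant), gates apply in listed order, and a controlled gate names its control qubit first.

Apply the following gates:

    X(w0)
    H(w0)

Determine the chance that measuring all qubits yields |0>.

The probability of measuring |0> is 1/2.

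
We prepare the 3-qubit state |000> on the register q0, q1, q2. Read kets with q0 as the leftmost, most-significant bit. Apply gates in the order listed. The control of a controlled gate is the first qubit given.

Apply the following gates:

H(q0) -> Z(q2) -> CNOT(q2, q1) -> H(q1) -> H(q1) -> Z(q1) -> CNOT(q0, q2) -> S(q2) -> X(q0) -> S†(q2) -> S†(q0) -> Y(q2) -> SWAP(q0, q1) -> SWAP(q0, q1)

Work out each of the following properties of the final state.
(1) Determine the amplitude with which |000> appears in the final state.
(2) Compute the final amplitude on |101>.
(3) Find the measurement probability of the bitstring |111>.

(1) The final state's coefficient on |000> equals -sqrt(2)*I/2.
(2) The amplitude on |101> is sqrt(2)/2.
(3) A full measurement returns |111> with probability 0.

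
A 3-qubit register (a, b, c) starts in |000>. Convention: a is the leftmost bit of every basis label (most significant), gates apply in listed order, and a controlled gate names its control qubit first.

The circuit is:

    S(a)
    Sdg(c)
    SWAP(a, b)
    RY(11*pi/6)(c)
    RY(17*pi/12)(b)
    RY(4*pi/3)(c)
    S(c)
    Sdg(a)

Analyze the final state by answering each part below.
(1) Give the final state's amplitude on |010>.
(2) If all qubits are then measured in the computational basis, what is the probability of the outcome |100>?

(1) |010> carries amplitude -sqrt(2*sqrt(2) + 4)/16 - sqrt(12 - 6*sqrt(2))/16 + 3*sqrt(4 - 2*sqrt(2))/16 + sqrt(6*sqrt(2) + 12)/16 in the final state.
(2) Outcome |100> occurs with probability 0.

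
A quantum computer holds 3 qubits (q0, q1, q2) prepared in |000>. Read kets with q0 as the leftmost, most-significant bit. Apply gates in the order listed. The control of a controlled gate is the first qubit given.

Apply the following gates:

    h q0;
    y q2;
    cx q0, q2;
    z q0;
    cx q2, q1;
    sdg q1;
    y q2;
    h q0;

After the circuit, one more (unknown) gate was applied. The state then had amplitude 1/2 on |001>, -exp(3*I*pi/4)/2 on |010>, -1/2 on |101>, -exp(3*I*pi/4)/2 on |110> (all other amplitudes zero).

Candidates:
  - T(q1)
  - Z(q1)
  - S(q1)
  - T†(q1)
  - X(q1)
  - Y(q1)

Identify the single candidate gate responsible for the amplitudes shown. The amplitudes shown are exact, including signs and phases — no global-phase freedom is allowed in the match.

The applied gate was T(q1).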